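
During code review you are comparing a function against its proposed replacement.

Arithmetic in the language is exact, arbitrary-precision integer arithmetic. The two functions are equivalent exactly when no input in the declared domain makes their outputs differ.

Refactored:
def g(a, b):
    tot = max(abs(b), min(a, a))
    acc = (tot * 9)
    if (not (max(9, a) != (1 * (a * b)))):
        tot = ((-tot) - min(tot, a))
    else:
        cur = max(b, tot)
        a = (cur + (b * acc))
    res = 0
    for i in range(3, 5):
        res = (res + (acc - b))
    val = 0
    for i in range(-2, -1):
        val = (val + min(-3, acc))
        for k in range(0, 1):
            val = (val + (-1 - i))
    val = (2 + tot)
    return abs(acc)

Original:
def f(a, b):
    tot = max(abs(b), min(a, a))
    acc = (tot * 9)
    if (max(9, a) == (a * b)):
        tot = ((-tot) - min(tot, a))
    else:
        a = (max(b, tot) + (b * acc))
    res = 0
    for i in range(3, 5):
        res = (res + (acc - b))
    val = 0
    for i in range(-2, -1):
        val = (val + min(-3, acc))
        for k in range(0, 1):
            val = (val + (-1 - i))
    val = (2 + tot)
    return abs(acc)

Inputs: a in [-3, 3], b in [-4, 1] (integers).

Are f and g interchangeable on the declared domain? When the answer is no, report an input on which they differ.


Changes here: boolean connective usage differs; and arithmetic usage differs; and statement counts differ; and local variable names differ; and comparison usage differs; and constant usage differs; the full 42-point sweep finds no disagreement.
verdict: equivalent


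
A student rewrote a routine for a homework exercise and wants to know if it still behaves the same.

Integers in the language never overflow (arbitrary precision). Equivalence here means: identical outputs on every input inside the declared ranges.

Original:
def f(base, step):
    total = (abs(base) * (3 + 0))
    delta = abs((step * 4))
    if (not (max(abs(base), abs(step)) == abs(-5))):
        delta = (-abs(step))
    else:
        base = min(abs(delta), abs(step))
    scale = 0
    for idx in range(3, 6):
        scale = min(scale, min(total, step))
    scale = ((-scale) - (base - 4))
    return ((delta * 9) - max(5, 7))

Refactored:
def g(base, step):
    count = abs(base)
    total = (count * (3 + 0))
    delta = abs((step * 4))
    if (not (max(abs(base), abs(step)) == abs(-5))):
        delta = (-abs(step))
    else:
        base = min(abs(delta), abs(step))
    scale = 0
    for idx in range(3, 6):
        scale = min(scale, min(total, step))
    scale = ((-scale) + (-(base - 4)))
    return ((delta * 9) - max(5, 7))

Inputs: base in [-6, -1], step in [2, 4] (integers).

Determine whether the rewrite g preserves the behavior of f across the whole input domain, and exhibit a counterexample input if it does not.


Differences: arithmetic usage differs, plus statement counts differ, plus local variable names differ — yet all 18 inputs agree.
verdict: equivalent


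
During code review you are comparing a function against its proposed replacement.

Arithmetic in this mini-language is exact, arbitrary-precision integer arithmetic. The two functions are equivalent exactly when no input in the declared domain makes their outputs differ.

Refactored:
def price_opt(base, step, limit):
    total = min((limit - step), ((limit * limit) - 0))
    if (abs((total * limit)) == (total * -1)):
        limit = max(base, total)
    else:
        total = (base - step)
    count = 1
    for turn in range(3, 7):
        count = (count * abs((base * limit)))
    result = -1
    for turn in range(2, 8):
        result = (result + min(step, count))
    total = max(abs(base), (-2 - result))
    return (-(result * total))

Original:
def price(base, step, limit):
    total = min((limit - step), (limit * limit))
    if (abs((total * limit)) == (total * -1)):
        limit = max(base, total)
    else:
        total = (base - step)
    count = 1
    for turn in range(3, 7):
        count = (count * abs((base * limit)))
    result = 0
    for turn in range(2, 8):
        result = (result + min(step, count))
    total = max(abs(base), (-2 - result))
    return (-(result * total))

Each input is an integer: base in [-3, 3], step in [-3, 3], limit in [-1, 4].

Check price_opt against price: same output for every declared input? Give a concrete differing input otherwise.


The rewrite breaks on base=-3, step=-3, limit=-1, where the results are 288 and 323.
price: total becomes 1; next (abs((total * limit)) == (total * -1)) evaluates to false; next total becomes 0; next count becomes 1; next at turn=3:; next count becomes 3; next at turn=4:; next count becomes 9; next at turn=5:; next count becomes 27; next at turn=6:; next count becomes 81; next result becomes 0; next at turn=2:; next result becomes -3; next at turn=3:; next result becomes -6; next at turn=4:; next result becomes -9; next at turn=5:; next result becomes -12; next at turn=6:; next result becomes -15; next at turn=7:; next result becomes -18; next total becomes 16; next final value 288
price_opt: total becomes 1; next (abs((total * limit)) == (total * -1)) evaluates to false; next total becomes 0; next count becomes 1; next at turn=3:; next count becomes 3; next at turn=4:; next count becomes 9; next at turn=5:; next count becomes 27; next at turn=6:; next count becomes 81; next result becomes -1; next at turn=2:; next result becomes -4; next at turn=3:; next result becomes -7; next at turn=4:; next result becomes -10; next at turn=5:; next result becomes -13; next at turn=6:; next result becomes -16; next at turn=7:; next result becomes -19; next total becomes 17; next final value 323
verdict: not equivalent; witness: base=-3, step=-3, limit=-1


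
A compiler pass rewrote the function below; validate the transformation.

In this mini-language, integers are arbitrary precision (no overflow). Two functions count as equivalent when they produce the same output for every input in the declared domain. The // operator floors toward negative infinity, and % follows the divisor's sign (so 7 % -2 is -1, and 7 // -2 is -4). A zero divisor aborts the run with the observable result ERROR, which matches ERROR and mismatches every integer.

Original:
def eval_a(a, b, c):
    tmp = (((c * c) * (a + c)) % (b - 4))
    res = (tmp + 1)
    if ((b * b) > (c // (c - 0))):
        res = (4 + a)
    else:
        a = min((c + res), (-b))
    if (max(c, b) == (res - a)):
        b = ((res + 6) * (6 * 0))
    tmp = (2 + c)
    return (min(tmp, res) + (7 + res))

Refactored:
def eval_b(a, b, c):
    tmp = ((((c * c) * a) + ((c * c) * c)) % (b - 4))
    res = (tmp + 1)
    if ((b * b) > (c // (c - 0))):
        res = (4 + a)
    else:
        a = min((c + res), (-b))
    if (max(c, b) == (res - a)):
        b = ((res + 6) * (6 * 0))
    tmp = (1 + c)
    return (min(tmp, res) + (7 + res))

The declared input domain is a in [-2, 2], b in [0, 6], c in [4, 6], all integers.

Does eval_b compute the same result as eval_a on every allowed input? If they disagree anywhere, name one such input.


Run the pair on a=2, b=2, c=4.
eval_a: tmp := 0 | res := 1 | ((b * b) > (c // (c - 0))): true | res := 6 | (max(c, b) == (res - a)): true | b := 0 | tmp := 6 | result 19
eval_b: tmp := 0 | res := 1 | ((b * b) > (c // (c - 0))): true | res := 6 | (max(c, b) == (res - a)): true | b := 0 | tmp := 5 | result 18
19 and 18 differ, so these are not the same function on this domain.
verdict: not equivalent; witness: a=2, b=2, c=4


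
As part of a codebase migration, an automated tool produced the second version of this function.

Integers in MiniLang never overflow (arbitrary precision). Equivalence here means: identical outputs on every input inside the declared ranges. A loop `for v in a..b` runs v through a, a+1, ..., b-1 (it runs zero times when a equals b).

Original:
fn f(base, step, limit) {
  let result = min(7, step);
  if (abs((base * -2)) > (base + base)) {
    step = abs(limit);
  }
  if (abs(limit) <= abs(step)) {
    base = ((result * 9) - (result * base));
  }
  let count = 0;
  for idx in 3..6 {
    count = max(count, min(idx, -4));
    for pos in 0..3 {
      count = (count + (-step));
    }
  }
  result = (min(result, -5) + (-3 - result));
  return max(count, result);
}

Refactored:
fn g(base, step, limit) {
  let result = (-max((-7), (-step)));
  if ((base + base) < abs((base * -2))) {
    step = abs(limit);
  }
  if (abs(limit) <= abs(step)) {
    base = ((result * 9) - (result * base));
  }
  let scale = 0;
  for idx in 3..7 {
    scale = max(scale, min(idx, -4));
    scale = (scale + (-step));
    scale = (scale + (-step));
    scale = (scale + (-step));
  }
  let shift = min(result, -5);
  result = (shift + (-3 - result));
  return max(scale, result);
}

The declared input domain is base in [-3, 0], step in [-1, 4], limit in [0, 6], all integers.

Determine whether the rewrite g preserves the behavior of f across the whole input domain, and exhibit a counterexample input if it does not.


The rewrite breaks on base=0, step=-1, limit=0, where the results are 9 and 12.
f: result=-1, then (abs((base * -2)) > (base + base)) is false, then (abs(limit) <= abs(step)) is true, then base=-9, then count=0, then (idx=3), then count=0, then (pos=0), then count=1, then (pos=1), then count=2, then (pos=2), then count=3, then (idx=4), then count=3, then (pos=0), then count=4, then (pos=1), then count=5, then (pos=2), then count=6, then (idx=5), then count=6, then (pos=0), then count=7, then (pos=1), then count=8, then (pos=2), then count=9, then result=-7, then returns 9
g: result=-1, then ((base + base) < abs((base * -2))) is false, then (abs(limit) <= abs(step)) is true, then base=-9, then scale=0, then (idx=3), then scale=0, then scale=1, then scale=2, then scale=3, then (idx=4), then scale=3, then scale=4, then scale=5, then scale=6, then (idx=5), then scale=6, then scale=7, then scale=8, then scale=9, then (idx=6), then scale=9, then scale=10, then scale=11, then scale=12, then shift=-5, then result=-7, then returns 12
verdict: not equivalent; witness: base=0, step=-1, limit=0


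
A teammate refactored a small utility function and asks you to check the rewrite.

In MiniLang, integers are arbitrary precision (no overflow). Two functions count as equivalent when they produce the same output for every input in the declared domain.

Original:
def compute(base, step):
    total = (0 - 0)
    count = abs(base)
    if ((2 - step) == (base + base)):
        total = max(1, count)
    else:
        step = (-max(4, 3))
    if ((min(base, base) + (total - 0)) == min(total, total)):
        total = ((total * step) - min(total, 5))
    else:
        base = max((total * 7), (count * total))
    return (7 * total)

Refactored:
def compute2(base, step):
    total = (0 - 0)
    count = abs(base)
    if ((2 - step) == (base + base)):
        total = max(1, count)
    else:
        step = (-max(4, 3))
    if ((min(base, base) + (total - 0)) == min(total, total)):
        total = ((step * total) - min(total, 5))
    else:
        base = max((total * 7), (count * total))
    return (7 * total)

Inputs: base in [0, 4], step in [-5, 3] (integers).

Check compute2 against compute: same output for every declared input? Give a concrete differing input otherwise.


The two are interchangeable: same computation, different form, and every declared input agrees.
Spot check at base=1, step=-1 — compute: total := 0 | count := 1 | ((2 - step) == (base + base)): false | step := -4 | ((min(base, base) + (total - 0)) == min(total, total)): false | base := 0 | result 0. compute2: total := 0 | count := 1 | ((2 - step) == (base + base)): false | step := -4 | ((min(base, base) + (total - 0)) == min(total, total)): false | base := 0 | result 0. Both give 0.
Across all 45 domain points the two functions coincide.
verdict: equivalent


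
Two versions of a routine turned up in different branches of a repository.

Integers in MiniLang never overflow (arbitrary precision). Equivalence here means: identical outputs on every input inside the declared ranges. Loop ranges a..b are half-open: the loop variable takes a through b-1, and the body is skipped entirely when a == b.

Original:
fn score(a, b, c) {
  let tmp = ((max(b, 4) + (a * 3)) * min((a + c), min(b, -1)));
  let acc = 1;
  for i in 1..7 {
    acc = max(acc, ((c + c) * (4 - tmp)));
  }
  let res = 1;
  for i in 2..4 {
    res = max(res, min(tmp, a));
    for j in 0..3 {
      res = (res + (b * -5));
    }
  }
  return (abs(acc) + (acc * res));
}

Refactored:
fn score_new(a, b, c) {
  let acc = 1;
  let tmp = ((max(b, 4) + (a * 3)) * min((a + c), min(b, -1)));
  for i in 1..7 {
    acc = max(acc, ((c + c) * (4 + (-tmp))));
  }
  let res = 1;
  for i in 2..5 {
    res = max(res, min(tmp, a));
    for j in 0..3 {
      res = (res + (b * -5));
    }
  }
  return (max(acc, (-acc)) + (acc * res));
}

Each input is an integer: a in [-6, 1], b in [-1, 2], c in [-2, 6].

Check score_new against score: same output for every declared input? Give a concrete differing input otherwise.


The rewrite breaks on a=-6, b=-1, c=-2, where the results are 13824 and 20304.
score: tmp=112, then acc=1, then (i=1), then acc=432, then (i=2), then acc=432, then (i=3), then acc=432, then (i=4), then acc=432, then (i=5), then acc=432, then (i=6), then acc=432, then res=1, then (i=2), then res=1, then (j=0), then res=6, then (j=1), then res=11, then (j=2), then res=16, then (i=3), then res=16, then (j=0), then res=21, then (j=1), then res=26, then (j=2), then res=31, then returns 13824
score_new: acc=1, then tmp=112, then (i=1), then acc=432, then (i=2), then acc=432, then (i=3), then acc=432, then (i=4), then acc=432, then (i=5), then acc=432, then (i=6), then acc=432, then res=1, then (i=2), then res=1, then (j=0), then res=6, then (j=1), then res=11, then (j=2), then res=16, then (i=3), then res=16, then (j=0), then res=21, then (j=1), then res=26, then (j=2), then res=31, then (i=4), then res=31, then (j=0), then res=36, then (j=1), then res=41, then (j=2), then res=46, then returns 20304
verdict: not equivalent; witness: a=-6, b=-1, c=-2


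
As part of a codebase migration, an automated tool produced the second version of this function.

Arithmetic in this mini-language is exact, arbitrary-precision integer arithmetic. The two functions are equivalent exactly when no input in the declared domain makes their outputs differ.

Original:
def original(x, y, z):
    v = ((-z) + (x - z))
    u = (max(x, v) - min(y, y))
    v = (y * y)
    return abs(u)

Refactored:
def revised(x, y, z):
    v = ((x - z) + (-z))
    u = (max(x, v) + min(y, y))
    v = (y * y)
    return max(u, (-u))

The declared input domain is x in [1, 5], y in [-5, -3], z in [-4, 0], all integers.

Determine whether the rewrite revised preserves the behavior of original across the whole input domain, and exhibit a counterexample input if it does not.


On input x=1, y=-5, z=-4, original returns 14 while revised returns 4.
verdict: not equivalent; witness: x=1, y=-5, z=-4


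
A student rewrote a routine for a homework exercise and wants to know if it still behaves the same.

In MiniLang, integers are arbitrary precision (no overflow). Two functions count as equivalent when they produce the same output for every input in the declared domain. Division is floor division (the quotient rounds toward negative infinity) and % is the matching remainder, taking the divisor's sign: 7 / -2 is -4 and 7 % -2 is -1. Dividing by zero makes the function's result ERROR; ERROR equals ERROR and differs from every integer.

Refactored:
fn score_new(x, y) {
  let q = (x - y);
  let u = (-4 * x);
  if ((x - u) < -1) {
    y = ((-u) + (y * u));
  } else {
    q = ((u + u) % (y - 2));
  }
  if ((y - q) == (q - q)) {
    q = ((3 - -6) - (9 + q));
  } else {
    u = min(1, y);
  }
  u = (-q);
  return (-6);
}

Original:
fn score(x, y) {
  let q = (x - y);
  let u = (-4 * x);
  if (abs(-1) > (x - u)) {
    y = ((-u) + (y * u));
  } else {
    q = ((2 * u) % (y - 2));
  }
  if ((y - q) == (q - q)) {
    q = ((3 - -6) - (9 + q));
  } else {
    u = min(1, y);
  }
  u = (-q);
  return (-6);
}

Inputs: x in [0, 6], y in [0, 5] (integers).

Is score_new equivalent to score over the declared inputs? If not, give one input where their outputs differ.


Try x=0, y=2.
score: q becomes -2; next u becomes 0; next (abs(-1) > (x - u)) evaluates to true; next y becomes 0; next ((y - q) == (q - q)) evaluates to false; next u becomes 0; next u becomes 2; next final value -6
score_new: q becomes -2; next u becomes 0; next ((x - u) < -1) evaluates to false; next hits division by zero so the output is ERROR
-6 against ERROR: the behavior changed.
verdict: not equivalent; witness: x=0, y=2


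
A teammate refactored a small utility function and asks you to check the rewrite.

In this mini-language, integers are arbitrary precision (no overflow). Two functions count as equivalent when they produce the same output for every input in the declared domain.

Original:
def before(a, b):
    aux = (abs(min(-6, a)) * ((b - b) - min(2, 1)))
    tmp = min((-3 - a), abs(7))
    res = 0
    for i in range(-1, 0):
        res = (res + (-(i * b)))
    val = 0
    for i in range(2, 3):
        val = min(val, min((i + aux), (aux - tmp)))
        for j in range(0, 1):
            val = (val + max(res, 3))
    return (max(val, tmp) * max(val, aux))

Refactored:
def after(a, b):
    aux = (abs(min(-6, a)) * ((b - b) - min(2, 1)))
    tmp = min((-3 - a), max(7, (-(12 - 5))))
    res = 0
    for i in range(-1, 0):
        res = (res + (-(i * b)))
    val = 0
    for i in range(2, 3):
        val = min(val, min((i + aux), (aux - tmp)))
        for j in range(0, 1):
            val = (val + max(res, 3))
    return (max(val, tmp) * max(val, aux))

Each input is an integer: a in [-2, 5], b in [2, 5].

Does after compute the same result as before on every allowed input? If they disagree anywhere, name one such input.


Differences: arithmetic usage differs; also constant usage differs; also min/max/abs usage differs — yet all 32 inputs agree.
verdict: equivalent


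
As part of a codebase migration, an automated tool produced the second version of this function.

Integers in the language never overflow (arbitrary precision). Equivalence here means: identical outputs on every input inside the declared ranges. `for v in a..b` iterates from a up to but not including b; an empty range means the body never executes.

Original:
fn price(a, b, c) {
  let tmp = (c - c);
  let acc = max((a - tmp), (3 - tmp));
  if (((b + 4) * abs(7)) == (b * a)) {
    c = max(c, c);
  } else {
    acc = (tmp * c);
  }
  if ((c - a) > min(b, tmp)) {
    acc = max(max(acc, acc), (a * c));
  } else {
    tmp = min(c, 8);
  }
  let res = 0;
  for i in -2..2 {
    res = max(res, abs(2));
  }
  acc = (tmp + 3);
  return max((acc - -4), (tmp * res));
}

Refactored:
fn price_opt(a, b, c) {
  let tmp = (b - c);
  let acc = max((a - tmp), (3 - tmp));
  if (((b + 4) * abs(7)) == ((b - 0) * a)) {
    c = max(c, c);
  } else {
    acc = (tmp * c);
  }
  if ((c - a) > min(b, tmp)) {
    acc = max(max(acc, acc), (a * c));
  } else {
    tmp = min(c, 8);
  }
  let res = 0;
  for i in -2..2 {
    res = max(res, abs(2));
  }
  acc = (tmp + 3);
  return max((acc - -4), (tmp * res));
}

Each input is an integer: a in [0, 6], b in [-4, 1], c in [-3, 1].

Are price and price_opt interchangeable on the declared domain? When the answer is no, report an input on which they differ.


The rewrite breaks on a=0, b=-4, c=-3, where the results are 7 and 6.
price: tmp = 0; acc = 3; (((b + 4) * abs(7)) == (b * a)) -> true; c = -3; ((c - a) > min(b, tmp)) -> true; acc = 3; res = 0; [i=-2]; res = 2; [i=-1]; res = 2; [i=0]; res = 2; [i=1]; res = 2; acc = 3; return 7
price_opt: tmp = -1; acc = 4; (((b + 4) * abs(7)) == ((b - 0) * a)) -> true; c = -3; ((c - a) > min(b, tmp)) -> true; acc = 4; res = 0; [i=-2]; res = 2; [i=-1]; res = 2; [i=0]; res = 2; [i=1]; res = 2; acc = 2; return 6
verdict: not equivalent; witness: a=0, b=-4, c=-3


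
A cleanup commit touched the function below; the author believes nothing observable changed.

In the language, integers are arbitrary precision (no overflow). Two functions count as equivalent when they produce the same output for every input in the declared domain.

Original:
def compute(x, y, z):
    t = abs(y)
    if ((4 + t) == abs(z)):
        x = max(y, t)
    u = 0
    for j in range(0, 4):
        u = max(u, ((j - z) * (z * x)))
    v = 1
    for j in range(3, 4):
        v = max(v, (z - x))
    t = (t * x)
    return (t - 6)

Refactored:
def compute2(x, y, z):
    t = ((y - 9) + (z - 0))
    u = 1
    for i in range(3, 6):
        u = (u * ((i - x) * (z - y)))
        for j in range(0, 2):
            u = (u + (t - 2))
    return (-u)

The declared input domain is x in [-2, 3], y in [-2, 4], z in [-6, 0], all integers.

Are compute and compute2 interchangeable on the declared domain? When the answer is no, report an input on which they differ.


Evaluate both at x=-2, y=-2, z=-6.
compute: t = 2; ((4 + t) == abs(z)) -> true; x = 2; u = 0; [j=0]; u = 0; [j=1]; u = 0; [j=2]; u = 0; [j=3]; u = 0; v = 1; [j=3]; v = 1; t = 4; return -2
compute2: t = -17; u = 1; [i=3]; u = -20; [j=0]; u = -39; [j=1]; u = -58; [i=4]; u = 1392; [j=0]; u = 1373; [j=1]; u = 1354; [i=5]; u = -37912; [j=0]; u = -37931; [j=1]; u = -37950; return 37950
-2 != 37950, so the rewrite changes behavior.
verdict: not equivalent; witness: x=-2, y=-2, z=-6


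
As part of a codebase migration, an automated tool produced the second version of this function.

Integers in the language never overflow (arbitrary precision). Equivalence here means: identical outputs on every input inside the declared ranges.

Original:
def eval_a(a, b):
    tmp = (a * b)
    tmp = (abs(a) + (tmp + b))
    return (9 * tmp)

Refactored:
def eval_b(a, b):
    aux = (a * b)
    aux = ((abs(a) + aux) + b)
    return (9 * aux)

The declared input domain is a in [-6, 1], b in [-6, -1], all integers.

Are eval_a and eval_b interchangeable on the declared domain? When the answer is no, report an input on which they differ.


Comparing the listings, the differences include: local variable names differ.
Tracing a=0, b=-3: eval_a: tmp := 0 | tmp := -3 | result -27 | eval_b: aux := 0 | aux := -3 | result -27 — matching result -27.
Sweeping the whole domain (48 inputs) finds no disagreement.
verdict: equivalent


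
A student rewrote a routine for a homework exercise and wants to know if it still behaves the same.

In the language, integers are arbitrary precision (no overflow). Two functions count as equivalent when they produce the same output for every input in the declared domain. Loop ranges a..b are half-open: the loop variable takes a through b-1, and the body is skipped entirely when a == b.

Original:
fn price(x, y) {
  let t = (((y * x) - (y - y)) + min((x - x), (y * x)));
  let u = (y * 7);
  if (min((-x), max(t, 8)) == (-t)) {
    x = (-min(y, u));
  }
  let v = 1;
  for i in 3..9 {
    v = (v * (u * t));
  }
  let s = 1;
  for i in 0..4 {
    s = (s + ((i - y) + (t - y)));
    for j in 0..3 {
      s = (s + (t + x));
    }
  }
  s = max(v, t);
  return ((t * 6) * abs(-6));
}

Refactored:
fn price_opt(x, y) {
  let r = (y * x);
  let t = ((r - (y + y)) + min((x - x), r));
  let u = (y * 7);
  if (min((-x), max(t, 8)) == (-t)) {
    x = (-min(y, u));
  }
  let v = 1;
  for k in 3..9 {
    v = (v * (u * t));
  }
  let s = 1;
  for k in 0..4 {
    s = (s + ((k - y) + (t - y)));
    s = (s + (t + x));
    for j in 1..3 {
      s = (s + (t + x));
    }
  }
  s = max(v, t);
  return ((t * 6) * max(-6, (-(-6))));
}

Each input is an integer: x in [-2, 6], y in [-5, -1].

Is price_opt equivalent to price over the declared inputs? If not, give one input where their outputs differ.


Not equivalent: x=-2, y=-5 separates them (360 vs 720).
price: t := 10 | u := -35 | (min((-x), max(t, 8)) == (-t)): false | v := 1 | iter i=3: | v := -350 | iter i=4: | v := 122500 | iter i=5: | v := -42875000 | iter i=6: | v := 15006250000 | iter i=7: | v := -5252187500000 | iter i=8: | v := 1838265625000000 | s := 1 | iter i=0: | s := 21 | iter j=0: | s := 29 | iter j=1: | s := 37 | iter j=2: | s := 45 | iter i=1: | s := 66 | iter j=0: | s := 74 | iter j=1: | s := 82 | iter j=2: | s := 90 | iter i=2: | s := 112 | iter j=0: | s := 120 | iter j=1: | s := 128 | iter j=2: | s := 136 | iter i=3: | s := 159 | iter j=0: | s := 167 | iter j=1: | s := 175 | iter j=2: | s := 183 | s := 1838265625000000 | result 360
price_opt: r := 10 | t := 20 | u := -35 | (min((-x), max(t, 8)) == (-t)): false | v := 1 | iter k=3: | v := -700 | iter k=4: | v := 490000 | iter k=5: | v := -343000000 | iter k=6: | v := 240100000000 | iter k=7: | v := -168070000000000 | iter k=8: | v := 117649000000000000 | s := 1 | iter k=0: | s := 31 | s := 49 | iter j=1: | s := 67 | iter j=2: | s := 85 | iter k=1: | s := 116 | s := 134 | iter j=1: | s := 152 | iter j=2: | s := 170 | iter k=2: | s := 202 | s := 220 | iter j=1: | s := 238 | iter j=2: | s := 256 | iter k=3: | s := 289 | s := 307 | iter j=1: | s := 325 | iter j=2: | s := 343 | s := 117649000000000000 | result 720
verdict: not equivalent; witness: x=-2, y=-5


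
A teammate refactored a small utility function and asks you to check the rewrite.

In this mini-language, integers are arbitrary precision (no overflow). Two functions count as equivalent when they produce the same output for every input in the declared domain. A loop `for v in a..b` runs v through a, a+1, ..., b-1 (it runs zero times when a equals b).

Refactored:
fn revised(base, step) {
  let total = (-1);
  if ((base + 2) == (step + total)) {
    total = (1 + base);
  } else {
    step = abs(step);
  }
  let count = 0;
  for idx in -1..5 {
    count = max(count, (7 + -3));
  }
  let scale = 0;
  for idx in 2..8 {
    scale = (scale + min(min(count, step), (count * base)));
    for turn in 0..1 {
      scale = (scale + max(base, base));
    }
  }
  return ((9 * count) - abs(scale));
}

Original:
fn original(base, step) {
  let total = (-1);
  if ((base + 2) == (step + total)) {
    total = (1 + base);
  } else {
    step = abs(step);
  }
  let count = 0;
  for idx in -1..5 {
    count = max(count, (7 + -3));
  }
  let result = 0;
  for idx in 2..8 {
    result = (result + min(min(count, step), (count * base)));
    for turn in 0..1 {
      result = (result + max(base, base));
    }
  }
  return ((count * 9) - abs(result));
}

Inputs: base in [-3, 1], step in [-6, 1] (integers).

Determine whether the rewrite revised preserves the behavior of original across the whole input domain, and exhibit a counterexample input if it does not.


Side by side, the visible changes include: local variable names differ.
One worked example (base=-2, step=1) — original: total := -1 | ((base + 2) == (step + total)): true | total := -1 | count := 0 | iter idx=-1: | count := 4 | iter idx=0: | count := 4 | iter idx=1: | count := 4 | iter idx=2: | count := 4 | iter idx=3: | count := 4 | iter idx=4: | count := 4 | result := 0 | iter idx=2: | result := -8 | iter turn=0: | result := -10 | iter idx=3: | result := -18 | iter turn=0: | result := -20 | iter idx=4: | result := -28 | iter turn=0: | result := -30 | iter idx=5: | result := -38 | iter turn=0: | result := -40 | iter idx=6: | result := -48 | iter turn=0: | result := -50 | iter idx=7: | result := -58 | iter turn=0: | result := -60 | result -24; revised: total := -1 | ((base + 2) == (step + total)): true | total := -1 | count := 0 | iter idx=-1: | count := 4 | iter idx=0: | count := 4 | iter idx=1: | count := 4 | iter idx=2: | count := 4 | iter idx=3: | count := 4 | iter idx=4: | count := 4 | scale := 0 | iter idx=2: | scale := -8 | iter turn=0: | scale := -10 | iter idx=3: | scale := -18 | iter turn=0: | scale := -20 | iter idx=4: | scale := -28 | iter turn=0: | scale := -30 | iter idx=5: | scale := -38 | iter turn=0: | scale := -40 | iter idx=6: | scale := -48 | iter turn=0: | scale := -50 | iter idx=7: | scale := -58 | iter turn=0: | scale := -60 | result -24; agreement on -24.
Sweeping the whole domain (40 inputs) finds no disagreement.
verdict: equivalent


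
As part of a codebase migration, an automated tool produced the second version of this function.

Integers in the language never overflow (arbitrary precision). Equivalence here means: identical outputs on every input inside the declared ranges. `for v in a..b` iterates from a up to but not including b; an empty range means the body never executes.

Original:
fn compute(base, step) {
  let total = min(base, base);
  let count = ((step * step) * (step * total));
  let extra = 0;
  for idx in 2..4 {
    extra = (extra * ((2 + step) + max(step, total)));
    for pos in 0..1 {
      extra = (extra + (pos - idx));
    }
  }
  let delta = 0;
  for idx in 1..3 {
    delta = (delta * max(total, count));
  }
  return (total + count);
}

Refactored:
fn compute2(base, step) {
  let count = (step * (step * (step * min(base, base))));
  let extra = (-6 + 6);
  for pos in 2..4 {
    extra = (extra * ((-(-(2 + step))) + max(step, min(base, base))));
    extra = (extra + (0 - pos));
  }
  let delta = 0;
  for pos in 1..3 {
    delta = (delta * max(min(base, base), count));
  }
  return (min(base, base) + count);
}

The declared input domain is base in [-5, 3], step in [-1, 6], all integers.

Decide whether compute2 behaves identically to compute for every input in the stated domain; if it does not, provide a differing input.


Changes here: loop structure differs, and statement counts differ, and min/max/abs usage differs, and local variable names differ, and constant usage differs, and arithmetic usage differs; the full 72-point sweep finds no disagreement.
verdict: equivalent


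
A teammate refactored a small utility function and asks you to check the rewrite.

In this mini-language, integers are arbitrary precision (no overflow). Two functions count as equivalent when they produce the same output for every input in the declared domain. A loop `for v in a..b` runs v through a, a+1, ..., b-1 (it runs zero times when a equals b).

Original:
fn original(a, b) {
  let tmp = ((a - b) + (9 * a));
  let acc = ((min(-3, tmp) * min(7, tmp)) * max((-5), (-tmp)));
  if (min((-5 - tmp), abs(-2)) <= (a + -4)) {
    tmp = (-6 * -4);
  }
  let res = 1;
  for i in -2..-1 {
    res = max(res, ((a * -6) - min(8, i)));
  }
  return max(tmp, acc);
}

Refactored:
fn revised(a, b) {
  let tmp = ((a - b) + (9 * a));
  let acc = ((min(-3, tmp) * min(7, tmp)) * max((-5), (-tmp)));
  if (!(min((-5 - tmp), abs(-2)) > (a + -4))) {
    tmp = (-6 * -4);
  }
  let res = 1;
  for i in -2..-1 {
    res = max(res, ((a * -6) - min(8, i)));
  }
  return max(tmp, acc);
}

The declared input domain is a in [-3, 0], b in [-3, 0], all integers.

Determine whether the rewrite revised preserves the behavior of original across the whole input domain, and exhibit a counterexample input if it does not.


Equivalent — the differences include boolean connective usage differs; comparison usage differs, yet no declared input distinguishes the two.
Tracing a=-1, b=0: original: tmp = -10; acc = 1000; (min((-5 - tmp), abs(-2)) <= (a + -4)) -> false; res = 1; [i=-2]; res = 8; return 1000 | revised: tmp = -10; acc = 1000; (!(min((-5 - tmp), abs(-2)) > (a + -4))) -> false; res = 1; [i=-2]; res = 8; return 1000 — matching result 1000.
Checked all 16 inputs in the declared domain: the outputs agree on every one.
verdict: equivalent


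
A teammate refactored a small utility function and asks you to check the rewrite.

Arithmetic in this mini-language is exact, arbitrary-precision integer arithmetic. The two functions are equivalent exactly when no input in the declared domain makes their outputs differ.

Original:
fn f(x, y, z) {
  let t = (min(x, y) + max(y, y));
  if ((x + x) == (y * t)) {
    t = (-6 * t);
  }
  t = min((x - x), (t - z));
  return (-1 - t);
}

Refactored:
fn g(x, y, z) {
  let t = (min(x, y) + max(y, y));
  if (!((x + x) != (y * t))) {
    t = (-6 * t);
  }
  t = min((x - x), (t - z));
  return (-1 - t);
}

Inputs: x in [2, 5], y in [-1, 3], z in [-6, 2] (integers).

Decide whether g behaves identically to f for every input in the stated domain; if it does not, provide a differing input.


Comparing the listings, the differences include: boolean connective usage differs; and comparison usage differs.
As a probe, take x=5, y=2, z=-3: f runs t becomes 4; next ((x + x) == (y * t)) evaluates to false; next t becomes 0; next final value -1; g runs t becomes 4; next (!((x + x) != (y * t))) evaluates to false; next t becomes 0; next final value -1; both end at -1.
Sweeping the whole domain (180 inputs) finds no disagreement.
verdict: equivalent


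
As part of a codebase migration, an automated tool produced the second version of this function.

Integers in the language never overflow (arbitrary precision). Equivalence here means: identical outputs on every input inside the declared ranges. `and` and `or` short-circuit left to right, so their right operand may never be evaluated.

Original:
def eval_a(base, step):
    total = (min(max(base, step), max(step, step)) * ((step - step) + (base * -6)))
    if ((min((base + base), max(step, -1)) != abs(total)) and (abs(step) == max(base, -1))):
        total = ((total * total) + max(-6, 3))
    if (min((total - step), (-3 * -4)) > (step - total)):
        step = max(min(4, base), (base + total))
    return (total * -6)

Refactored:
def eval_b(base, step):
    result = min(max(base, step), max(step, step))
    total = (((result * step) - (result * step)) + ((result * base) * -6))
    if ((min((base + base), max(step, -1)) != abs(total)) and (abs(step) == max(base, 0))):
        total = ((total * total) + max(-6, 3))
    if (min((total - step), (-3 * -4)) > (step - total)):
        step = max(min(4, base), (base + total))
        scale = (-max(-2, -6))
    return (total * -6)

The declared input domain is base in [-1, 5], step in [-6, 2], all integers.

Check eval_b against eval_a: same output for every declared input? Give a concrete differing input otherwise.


There is a counterexample at base=-1, step=0: 0 on one side, -18 on the other.
eval_a: total := 0 | ((min((base + base), max(step, -1)) != abs(total)) and (abs(step) == max(base, -1))): false | (min((total - step), (-3 * -4)) > (step - total)): false | result 0
eval_b: result := 0 | total := 0 | ((min((base + base), max(step, -1)) != abs(total)) and (abs(step) == max(base, 0))): true | total := 3 | (min((total - step), (-3 * -4)) > (step - total)): true | step := 2 | scale := 2 | result -18
verdict: not equivalent; witness: base=-1, step=0


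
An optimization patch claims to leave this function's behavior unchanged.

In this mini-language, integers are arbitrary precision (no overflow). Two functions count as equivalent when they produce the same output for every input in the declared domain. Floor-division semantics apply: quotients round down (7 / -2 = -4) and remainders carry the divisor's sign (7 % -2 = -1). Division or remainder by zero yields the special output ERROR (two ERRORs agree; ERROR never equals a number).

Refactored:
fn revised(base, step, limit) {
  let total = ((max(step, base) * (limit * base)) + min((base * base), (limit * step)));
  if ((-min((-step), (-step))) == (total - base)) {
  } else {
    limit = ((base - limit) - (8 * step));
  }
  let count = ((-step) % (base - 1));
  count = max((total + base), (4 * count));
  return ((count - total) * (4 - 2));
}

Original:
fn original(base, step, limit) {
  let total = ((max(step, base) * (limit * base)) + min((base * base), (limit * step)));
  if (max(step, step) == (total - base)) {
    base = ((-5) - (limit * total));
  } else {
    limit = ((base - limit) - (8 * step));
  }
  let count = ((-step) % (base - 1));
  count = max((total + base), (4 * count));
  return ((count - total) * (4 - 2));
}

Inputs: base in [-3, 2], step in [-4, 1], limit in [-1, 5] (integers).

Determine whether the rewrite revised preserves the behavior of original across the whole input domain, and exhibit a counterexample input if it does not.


Not equivalent: base=-3, step=-3, limit=-1 separates them (-22 vs 4).
original: total := -6 | (max(step, step) == (total - base)): true | base := -11 | count := -9 | count := -17 | result -22
revised: total := -6 | ((-min((-step), (-step))) == (total - base)): true | count := -1 | count := -4 | result 4
verdict: not equivalent; witness: base=-3, step=-3, limit=-1


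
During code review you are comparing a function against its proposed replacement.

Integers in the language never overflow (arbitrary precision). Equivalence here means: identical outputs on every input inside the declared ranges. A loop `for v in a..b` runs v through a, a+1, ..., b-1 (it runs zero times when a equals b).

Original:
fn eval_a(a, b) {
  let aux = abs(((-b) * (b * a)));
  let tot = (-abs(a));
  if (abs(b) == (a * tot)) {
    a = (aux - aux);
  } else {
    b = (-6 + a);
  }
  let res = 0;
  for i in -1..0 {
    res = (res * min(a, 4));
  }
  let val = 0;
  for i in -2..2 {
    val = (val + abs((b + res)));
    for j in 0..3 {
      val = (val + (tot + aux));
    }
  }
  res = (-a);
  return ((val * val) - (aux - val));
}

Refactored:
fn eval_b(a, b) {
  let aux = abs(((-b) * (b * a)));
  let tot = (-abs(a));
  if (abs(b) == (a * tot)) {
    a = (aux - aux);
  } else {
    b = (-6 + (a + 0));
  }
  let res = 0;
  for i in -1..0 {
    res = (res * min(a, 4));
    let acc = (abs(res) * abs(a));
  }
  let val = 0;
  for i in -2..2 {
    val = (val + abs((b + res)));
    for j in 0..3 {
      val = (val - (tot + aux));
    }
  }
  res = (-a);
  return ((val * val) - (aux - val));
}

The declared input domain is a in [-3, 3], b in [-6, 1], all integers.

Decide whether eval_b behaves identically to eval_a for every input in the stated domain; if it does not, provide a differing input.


These are not equivalent — on a=-3, b=-6 the outputs split (1680804 vs 1496844).
eval_a: aux becomes 108; next tot becomes -3; next (abs(b) == (a * tot)) evaluates to false; next b becomes -9; next res becomes 0; next at i=-1:; next res becomes 0; next val becomes 0; next at i=-2:; next val becomes 9; next at j=0:; next val becomes 114; next at j=1:; next val becomes 219; next at j=2:; next val becomes 324; next at i=-1:; next val becomes 333; next at j=0:; next val becomes 438; next at j=1:; next val becomes 543; next at j=2:; next val becomes 648; next at i=0:; next val becomes 657; next at j=0:; next val becomes 762; next at j=1:; next val becomes 867; next at j=2:; next val becomes 972; next at i=1:; next val becomes 981; next at j=0:; next val becomes 1086; next at j=1:; next val becomes 1191; next at j=2:; next val becomes 1296; next res becomes 3; next final value 1680804
eval_b: aux becomes 108; next tot becomes -3; next (abs(b) == (a * tot)) evaluates to false; next b becomes -9; next res becomes 0; next at i=-1:; next res becomes 0; next acc becomes 0; next val becomes 0; next at i=-2:; next val becomes 9; next at j=0:; next val becomes -96; next at j=1:; next val becomes -201; next at j=2:; next val becomes -306; next at i=-1:; next val becomes -297; next at j=0:; next val becomes -402; next at j=1:; next val becomes -507; next at j=2:; next val becomes -612; next at i=0:; next val becomes -603; next at j=0:; next val becomes -708; next at j=1:; next val becomes -813; next at j=2:; next val becomes -918; next at i=1:; next val becomes -909; next at j=0:; next val becomes -1014; next at j=1:; next val becomes -1119; next at j=2:; next val becomes -1224; next res becomes 3; next final value 1496844
verdict: not equivalent; witness: a=-3, b=-6


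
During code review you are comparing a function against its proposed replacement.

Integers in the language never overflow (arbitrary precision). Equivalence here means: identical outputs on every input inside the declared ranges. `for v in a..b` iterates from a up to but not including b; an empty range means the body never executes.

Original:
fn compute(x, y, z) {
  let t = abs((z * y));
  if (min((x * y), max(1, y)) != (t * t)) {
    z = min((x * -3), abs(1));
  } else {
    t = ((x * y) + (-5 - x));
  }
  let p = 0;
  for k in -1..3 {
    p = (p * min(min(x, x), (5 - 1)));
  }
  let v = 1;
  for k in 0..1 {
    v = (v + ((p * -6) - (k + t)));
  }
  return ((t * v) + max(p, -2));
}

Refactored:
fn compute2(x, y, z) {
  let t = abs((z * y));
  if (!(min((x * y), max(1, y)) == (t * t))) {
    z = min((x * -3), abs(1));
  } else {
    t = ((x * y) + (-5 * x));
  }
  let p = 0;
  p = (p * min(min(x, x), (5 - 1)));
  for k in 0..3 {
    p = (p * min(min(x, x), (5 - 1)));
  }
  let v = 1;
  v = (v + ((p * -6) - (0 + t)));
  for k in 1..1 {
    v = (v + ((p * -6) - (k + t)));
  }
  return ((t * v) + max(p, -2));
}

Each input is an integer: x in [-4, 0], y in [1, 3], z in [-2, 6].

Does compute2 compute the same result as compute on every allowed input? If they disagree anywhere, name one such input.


On input x=0, y=1, z=0, compute returns -30 while compute2 returns 0.
verdict: not equivalent; witness: x=0, y=1, z=0
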